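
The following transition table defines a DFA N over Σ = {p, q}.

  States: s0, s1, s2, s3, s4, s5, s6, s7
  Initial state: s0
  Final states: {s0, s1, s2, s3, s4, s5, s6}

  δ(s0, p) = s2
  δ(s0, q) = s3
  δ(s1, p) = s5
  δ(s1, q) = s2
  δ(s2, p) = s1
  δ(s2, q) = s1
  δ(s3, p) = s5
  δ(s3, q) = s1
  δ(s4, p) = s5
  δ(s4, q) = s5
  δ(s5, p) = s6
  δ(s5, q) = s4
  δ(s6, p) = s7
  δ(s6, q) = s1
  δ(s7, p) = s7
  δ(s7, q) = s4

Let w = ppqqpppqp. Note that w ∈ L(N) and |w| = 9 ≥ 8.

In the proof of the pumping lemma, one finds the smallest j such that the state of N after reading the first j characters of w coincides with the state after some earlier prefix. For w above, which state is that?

s2

State sequence: s0 -p-> s2 -p-> s1 -q-> s2 -q-> s1 -p-> s5 -p-> s6 -p-> s7 -q-> s4 -p-> s5
First repeat at step 3: s2 was already visited.

The earliest repeat is at step j = 3: N is in s2, which it already visited at step i = 1.
Since N has 8 states, any run of length ≥ 8 visits 8+1 states, so by pigeonhole some state repeats within the first 8 steps — that repeat gives the pumpable loop.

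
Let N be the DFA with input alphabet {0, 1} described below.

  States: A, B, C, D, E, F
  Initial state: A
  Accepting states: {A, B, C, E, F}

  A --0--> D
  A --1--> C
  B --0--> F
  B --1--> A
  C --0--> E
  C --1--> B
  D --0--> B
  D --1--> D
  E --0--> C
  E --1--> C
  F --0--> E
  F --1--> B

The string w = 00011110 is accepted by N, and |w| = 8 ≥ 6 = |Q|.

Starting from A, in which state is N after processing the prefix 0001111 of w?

B

Run of N on the first 7 characters of w = 0 0 0 1 1 1 1:
  step 0: A  (start)
  step 1: D  (read 0: A→D)
  step 2: B  (read 0: D→B)
  step 3: F  (read 0: B→F)
  step 4: B  (read 1: F→B)
  step 5: A  (read 1: B→A)
  step 6: C  (read 1: A→C)
  step 7: B  (read 1: C→B)

After reading 7 characters, N is in state B.
(This kind of state-tracing is the core of the pumping-lemma construction: with 6 states, pigeonhole forces a repeat within the first 6 steps.)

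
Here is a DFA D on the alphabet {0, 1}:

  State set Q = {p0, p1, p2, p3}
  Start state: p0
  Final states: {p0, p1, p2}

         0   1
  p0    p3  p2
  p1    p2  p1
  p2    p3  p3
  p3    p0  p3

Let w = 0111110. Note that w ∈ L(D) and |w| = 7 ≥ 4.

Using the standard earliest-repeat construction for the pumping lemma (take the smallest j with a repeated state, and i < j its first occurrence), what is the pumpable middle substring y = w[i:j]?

State sequence: p0 -0-> p3 -1-> p3 -1-> p3 -1-> p3 -1-> p3 -1-> p3 -0-> p0
First repeat at step 2: p3 was already visited.

So i = 1, j = 2, giving x = w[0:1] = 0, y = w[1:2] = 1, z = w[2:7] = 11110.
Check: |xy| = 2 ≤ 4 and |y| = 1 ≥ 1. Reading y takes D from p3 back to p3, so every xyⁱz is accepted.

1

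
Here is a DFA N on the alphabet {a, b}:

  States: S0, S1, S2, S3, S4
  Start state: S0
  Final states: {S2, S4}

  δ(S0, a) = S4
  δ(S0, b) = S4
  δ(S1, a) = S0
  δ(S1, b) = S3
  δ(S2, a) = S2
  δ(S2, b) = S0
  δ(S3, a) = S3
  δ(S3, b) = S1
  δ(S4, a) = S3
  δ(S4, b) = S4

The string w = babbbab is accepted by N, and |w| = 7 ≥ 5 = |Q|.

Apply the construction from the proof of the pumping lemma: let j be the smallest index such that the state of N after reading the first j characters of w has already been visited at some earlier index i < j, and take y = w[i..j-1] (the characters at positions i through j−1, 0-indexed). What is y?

bb

Run of N on w = b a b b b a b:
  step 0: S0  (start)
  step 1: S4  (read b: S0→S4)
  step 2: S3  (read a: S4→S3)
  step 3: S1  (read b: S3→S1)
  step 4: S3  (read b: S1→S3)   ← first repeat (S3 seen earlier)
  step 5: S1  (read b: S3→S1)
  step 6: S0  (read a: S1→S0)
  step 7: S4  (read b: S0→S4)

So i = 2, j = 4, giving x = w[0:2] = ba, y = w[2:4] = bb, z = w[4:7] = bab.
Check: |xy| = 4 ≤ 5 and |y| = 2 ≥ 1. Reading y takes N from S3 back to S3, so every xyⁱz is accepted.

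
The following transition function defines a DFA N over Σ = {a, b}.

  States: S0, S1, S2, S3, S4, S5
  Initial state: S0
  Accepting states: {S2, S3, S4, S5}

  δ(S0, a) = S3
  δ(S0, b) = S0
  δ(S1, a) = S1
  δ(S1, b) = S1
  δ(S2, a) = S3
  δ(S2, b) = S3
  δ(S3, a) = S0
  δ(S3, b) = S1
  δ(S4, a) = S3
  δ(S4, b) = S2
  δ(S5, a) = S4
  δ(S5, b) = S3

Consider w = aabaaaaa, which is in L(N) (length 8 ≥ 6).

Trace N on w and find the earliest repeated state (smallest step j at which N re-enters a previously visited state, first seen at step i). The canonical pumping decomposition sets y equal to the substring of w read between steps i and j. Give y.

aa

Run of N on w = a a b a a a a a:
  step 0: S0  (start)
  step 1: S3  (read a: S0→S3)
  step 2: S0  (read a: S3→S0)   ← first repeat (S0 seen earlier)
  step 3: S0  (read b: S0→S0)
  step 4: S3  (read a: S0→S3)
  step 5: S0  (read a: S3→S0)
  step 6: S3  (read a: S0→S3)
  step 7: S0  (read a: S3→S0)
  step 8: S3  (read a: S0→S3)

So i = 0, j = 2, giving x = w[0:0] = ε, y = w[0:2] = aa, z = w[2:8] = baaaaa.
Check: |xy| = 2 ≤ 6 and |y| = 2 ≥ 1. Reading y takes N from S0 back to S0, so every xyⁱz is accepted.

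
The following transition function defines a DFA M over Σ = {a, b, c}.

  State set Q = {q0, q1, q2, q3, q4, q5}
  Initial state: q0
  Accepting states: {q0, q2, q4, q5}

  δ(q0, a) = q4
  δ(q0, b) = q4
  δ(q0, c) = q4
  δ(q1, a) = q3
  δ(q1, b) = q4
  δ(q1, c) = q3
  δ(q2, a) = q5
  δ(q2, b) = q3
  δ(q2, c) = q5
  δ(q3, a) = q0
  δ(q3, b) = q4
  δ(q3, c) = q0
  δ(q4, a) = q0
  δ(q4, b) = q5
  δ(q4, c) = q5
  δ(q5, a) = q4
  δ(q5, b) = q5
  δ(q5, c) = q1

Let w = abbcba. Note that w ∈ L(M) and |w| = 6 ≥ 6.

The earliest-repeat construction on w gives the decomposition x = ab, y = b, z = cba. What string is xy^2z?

xy^2z = ab·b·b·cba = abbbcba.
Reading y = b takes M from q5 back to q5, so after x·y·y the machine is still in q5, and z then leads to the accepting state q0. Hence abbbcba ∈ L(M).

abbbcba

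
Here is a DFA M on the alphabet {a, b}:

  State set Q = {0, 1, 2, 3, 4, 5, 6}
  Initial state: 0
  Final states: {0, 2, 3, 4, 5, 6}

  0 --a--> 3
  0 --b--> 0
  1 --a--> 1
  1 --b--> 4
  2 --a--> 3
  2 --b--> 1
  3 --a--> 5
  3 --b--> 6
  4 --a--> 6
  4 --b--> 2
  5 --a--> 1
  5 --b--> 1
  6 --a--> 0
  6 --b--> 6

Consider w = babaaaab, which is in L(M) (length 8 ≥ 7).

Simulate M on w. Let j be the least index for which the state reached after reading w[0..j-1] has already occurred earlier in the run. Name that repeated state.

State sequence: 0 -b-> 0 -a-> 3 -b-> 6 -a-> 0 -a-> 3 -a-> 5 -a-> 1 -b-> 4
First repeat at step 1: 0 was already visited.

The earliest repeat is at step j = 1: M is in 0, which it already visited at step i = 0.

0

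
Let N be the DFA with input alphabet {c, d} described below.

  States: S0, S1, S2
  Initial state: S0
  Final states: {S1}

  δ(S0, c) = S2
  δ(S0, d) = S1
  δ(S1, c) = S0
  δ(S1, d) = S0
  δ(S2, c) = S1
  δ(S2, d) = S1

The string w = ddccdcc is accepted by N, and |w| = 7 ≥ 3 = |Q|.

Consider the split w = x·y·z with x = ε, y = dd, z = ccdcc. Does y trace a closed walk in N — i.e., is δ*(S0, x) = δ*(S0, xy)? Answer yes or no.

yes

Run of N on the first 2 characters of w = d d:
  step 0: S0  (start)
  step 1: S1  (read d: S0→S1)
  step 2: S0  (read d: S1→S0)

After x (step 0): S0. After xy (step 2): S0.
They match, so y = dd drives N around a cycle from S0 back to itself; pumping y any number of times keeps N in S0 before reading z, and xyⁱz ∈ L(N) for every i ≥ 0.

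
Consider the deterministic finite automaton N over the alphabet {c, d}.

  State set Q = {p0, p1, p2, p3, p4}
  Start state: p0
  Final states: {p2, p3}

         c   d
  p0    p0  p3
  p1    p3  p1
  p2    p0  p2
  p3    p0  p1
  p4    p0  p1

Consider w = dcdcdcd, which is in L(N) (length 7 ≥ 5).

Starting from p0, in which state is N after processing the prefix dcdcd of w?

State sequence: p0 -d-> p3 -c-> p0 -d-> p3 -c-> p0 -d-> p3

After reading 5 characters, N is in state p3.
(This kind of state-tracing is the core of the pumping-lemma construction: with 5 states, pigeonhole forces a repeat within the first 5 steps.)

p3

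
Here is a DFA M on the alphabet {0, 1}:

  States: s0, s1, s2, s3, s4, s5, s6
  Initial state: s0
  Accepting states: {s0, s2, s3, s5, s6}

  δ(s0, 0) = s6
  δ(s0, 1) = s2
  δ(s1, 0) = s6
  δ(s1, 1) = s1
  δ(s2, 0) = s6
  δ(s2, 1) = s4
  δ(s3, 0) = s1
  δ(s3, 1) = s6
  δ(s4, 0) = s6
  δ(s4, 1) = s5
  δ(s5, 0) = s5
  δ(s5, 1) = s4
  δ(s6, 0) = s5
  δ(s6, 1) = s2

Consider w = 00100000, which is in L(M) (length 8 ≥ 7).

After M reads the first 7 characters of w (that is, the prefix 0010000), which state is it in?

s5

State sequence: s0 -0-> s6 -0-> s5 -1-> s4 -0-> s6 -0-> s5 -0-> s5 -0-> s5

After reading 7 characters, M is in state s5.
(This kind of state-tracing is the core of the pumping-lemma construction: with 7 states, pigeonhole forces a repeat within the first 7 steps.)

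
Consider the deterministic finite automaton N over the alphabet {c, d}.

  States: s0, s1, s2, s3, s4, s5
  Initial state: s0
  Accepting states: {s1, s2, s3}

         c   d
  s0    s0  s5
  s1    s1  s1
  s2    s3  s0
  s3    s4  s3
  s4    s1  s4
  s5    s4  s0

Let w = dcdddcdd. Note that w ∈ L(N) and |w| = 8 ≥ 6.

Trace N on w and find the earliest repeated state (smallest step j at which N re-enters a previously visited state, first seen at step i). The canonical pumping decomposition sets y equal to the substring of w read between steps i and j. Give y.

Run of N on w = d c d d d c d d:
  step 0: s0  (start)
  step 1: s5  (read d: s0→s5)
  step 2: s4  (read c: s5→s4)
  step 3: s4  (read d: s4→s4)   ← first repeat (s4 seen earlier)
  step 4: s4  (read d: s4→s4)
  step 5: s4  (read d: s4→s4)
  step 6: s1  (read c: s4→s1)
  step 7: s1  (read d: s1→s1)
  step 8: s1  (read d: s1→s1)

So i = 2, j = 3, giving x = w[0:2] = dc, y = w[2:3] = d, z = w[3:8] = ddcdd.
Check: |xy| = 3 ≤ 6 and |y| = 1 ≥ 1. Reading y takes N from s4 back to s4, so every xyⁱz is accepted.

d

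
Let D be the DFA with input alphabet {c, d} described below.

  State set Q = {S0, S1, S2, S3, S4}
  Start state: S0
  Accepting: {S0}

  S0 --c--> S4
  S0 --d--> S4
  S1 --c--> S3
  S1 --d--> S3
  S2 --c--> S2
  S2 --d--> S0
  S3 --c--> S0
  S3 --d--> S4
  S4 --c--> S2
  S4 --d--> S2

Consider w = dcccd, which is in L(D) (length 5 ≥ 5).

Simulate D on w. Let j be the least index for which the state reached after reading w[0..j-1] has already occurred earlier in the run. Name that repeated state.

S2

Run of D on w = d c c c d:
  step 0: S0  (start)
  step 1: S4  (read d: S0→S4)
  step 2: S2  (read c: S4→S2)
  step 3: S2  (read c: S2→S2)   ← first repeat (S2 seen earlier)
  step 4: S2  (read c: S2→S2)
  step 5: S0  (read d: S2→S0)

The earliest repeat is at step j = 3: D is in S2, which it already visited at step i = 2.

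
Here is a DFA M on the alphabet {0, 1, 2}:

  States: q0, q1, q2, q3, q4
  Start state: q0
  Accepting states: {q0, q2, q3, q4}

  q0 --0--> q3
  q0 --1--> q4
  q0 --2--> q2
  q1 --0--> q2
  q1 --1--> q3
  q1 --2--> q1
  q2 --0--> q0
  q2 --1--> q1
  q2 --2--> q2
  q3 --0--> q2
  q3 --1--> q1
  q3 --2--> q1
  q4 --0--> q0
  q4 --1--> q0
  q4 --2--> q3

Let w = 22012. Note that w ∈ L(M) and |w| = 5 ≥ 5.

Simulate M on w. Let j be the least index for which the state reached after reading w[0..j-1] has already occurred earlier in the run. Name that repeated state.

q2

Run of M on w = 2 2 0 1 2:
  step 0: q0  (start)
  step 1: q2  (read 2: q0→q2)
  step 2: q2  (read 2: q2→q2)   ← first repeat (q2 seen earlier)
  step 3: q0  (read 0: q2→q0)
  step 4: q4  (read 1: q0→q4)
  step 5: q3  (read 2: q4→q3)

The earliest repeat is at step j = 2: M is in q2, which it already visited at step i = 1.
The DFA has 5 states, so the proof of the pumping lemma guarantees a repeated state among the first 5+1 visited; the segment between the two visits is the pumpable y.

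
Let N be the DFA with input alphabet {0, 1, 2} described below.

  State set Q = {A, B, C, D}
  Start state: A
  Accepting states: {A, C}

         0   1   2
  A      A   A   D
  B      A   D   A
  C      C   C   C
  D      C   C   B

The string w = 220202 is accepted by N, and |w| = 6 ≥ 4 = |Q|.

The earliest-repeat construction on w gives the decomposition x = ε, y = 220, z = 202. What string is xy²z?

220220202

xy^2z = ε·220·220·202 = 220220202.
Reading y = 220 takes N from A back to A, so after x·y·y the machine is still in A, and z then leads to the accepting state C. Hence 220220202 ∈ L(N).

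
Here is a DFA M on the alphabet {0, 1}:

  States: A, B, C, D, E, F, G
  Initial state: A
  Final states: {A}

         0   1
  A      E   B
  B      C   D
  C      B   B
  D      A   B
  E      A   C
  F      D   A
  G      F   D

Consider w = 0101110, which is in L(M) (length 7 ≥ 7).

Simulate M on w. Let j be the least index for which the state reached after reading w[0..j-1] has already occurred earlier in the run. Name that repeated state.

B

State sequence: A -0-> E -1-> C -0-> B -1-> D -1-> B -1-> D -0-> A
First repeat at step 5: B was already visited.

The earliest repeat is at step j = 5: M is in B, which it already visited at step i = 3.
Pumping length from the standard proof: p = 7 (the number of states). The repeated state found above gives |xy| = j ≤ 7 and |y| = j − i ≥ 1.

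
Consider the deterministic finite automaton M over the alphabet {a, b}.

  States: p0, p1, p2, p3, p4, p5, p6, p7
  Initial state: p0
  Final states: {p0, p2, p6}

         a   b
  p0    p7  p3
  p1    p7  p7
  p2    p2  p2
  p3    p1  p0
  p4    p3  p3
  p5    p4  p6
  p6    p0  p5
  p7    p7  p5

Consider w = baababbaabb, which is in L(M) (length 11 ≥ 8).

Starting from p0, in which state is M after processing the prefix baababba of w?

Run of M on the first 8 characters of w = b a a b a b b a:
  step 0: p0  (start)
  step 1: p3  (read b: p0→p3)
  step 2: p1  (read a: p3→p1)
  step 3: p7  (read a: p1→p7)
  step 4: p5  (read b: p7→p5)
  step 5: p4  (read a: p5→p4)
  step 6: p3  (read b: p4→p3)
  step 7: p0  (read b: p3→p0)
  step 8: p7  (read a: p0→p7)

After reading 8 characters, M is in state p7.
(This kind of state-tracing is the core of the pumping-lemma construction: with 8 states, pigeonhole forces a repeat within the first 8 steps.)

p7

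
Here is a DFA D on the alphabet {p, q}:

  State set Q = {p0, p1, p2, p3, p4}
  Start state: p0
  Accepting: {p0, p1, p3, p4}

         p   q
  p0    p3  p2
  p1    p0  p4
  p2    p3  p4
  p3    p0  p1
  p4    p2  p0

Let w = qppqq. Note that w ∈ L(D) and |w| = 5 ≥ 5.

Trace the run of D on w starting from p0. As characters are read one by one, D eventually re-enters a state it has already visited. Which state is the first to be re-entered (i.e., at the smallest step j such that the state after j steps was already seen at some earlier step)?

State sequence: p0 -q-> p2 -p-> p3 -p-> p0 -q-> p2 -q-> p4
First repeat at step 3: p0 was already visited.

The earliest repeat is at step j = 3: D is in p0, which it already visited at step i = 0.
Pumping length from the standard proof: p = 5 (the number of states). The repeated state found above gives |xy| = j ≤ 5 and |y| = j − i ≥ 1.

p0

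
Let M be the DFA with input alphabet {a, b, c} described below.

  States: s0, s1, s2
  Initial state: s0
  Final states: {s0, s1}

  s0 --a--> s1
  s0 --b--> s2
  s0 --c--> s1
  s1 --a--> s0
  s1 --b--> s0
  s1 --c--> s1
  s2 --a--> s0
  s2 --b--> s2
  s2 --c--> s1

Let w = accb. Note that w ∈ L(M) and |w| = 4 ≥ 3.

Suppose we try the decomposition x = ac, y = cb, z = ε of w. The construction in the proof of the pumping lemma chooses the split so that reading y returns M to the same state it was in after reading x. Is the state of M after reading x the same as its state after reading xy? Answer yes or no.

Run of M on the first 4 characters of w = a c c b:
  step 0: s0  (start)
  step 1: s1  (read a: s0→s1)
  step 2: s1  (read c: s1→s1)
  step 3: s1  (read c: s1→s1)
  step 4: s0  (read b: s1→s0)

After x (step 2): s1. After xy (step 4): s0.
They differ (s1 ≠ s0), so y is not a cycle from the state after x; this split is not the one the pumping-lemma construction produces, and pumping y need not keep the string in L(M).

no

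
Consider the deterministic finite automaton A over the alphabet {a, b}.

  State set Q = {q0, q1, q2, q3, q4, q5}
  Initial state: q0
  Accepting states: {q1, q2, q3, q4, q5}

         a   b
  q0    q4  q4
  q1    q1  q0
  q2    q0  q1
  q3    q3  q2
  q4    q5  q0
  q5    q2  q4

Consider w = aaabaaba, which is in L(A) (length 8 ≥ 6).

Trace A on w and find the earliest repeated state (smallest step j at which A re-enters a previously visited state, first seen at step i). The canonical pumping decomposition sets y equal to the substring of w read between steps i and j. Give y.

a

Run of A on w = a a a b a a b a:
  step 0: q0  (start)
  step 1: q4  (read a: q0→q4)
  step 2: q5  (read a: q4→q5)
  step 3: q2  (read a: q5→q2)
  step 4: q1  (read b: q2→q1)
  step 5: q1  (read a: q1→q1)   ← first repeat (q1 seen earlier)
  step 6: q1  (read a: q1→q1)
  step 7: q0  (read b: q1→q0)
  step 8: q4  (read a: q0→q4)

So i = 4, j = 5, giving x = w[0:4] = aaab, y = w[4:5] = a, z = w[5:8] = aba.
Check: |xy| = 5 ≤ 6 and |y| = 1 ≥ 1. Reading y takes A from q1 back to q1, so every xyⁱz is accepted.
With |Q| = 6, pigeonhole forces a state repeat no later than step 6; the substring read between the first and second visits to that state can be pumped.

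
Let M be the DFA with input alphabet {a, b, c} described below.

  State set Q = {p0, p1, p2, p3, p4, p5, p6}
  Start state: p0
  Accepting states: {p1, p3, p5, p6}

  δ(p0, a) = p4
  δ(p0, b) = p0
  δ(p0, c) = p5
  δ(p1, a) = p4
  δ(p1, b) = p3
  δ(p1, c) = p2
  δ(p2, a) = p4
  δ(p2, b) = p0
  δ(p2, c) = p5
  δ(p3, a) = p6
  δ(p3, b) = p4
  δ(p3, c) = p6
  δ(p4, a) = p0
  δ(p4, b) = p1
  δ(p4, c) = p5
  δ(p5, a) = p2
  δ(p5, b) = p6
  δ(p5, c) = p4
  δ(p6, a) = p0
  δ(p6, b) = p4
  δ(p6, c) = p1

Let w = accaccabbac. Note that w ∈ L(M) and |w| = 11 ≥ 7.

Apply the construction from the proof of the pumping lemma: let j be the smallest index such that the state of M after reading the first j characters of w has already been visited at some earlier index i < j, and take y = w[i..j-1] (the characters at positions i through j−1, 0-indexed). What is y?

cc

State sequence: p0 -a-> p4 -c-> p5 -c-> p4 -a-> p0 -c-> p5 -c-> p4 -a-> p0 -b-> p0 -b-> p0 -a-> p4 -c-> p5
First repeat at step 3: p4 was already visited.

So i = 1, j = 3, giving x = w[0:1] = a, y = w[1:3] = cc, z = w[3:11] = accabbac.
Check: |xy| = 3 ≤ 7 and |y| = 2 ≥ 1. Reading y takes M from p4 back to p4, so every xyⁱz is accepted.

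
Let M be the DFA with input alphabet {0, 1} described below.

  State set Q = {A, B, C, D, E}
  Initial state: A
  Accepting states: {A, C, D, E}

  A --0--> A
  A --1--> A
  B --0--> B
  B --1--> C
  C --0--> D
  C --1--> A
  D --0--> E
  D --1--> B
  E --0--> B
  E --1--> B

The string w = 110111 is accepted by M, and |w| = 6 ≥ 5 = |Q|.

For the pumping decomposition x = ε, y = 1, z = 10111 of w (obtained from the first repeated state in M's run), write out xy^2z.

xy^2z = ε·1·1·10111 = 1110111.
Reading y = 1 takes M from A back to A, so after x·y·y the machine is still in A, and z then leads to the accepting state A. Hence 1110111 ∈ L(M).

1110111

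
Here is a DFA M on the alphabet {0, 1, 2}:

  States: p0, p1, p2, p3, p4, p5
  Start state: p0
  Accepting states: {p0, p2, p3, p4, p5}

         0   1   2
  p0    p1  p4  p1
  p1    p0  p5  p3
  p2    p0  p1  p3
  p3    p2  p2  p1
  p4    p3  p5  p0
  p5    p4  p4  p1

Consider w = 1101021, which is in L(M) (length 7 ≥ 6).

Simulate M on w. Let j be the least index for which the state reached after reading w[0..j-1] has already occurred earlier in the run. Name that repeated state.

State sequence: p0 -1-> p4 -1-> p5 -0-> p4 -1-> p5 -0-> p4 -2-> p0 -1-> p4
First repeat at step 3: p4 was already visited.

The earliest repeat is at step j = 3: M is in p4, which it already visited at step i = 1.
Pumping length from the standard proof: p = 6 (the number of states). The repeated state found above gives |xy| = j ≤ 6 and |y| = j − i ≥ 1.

p4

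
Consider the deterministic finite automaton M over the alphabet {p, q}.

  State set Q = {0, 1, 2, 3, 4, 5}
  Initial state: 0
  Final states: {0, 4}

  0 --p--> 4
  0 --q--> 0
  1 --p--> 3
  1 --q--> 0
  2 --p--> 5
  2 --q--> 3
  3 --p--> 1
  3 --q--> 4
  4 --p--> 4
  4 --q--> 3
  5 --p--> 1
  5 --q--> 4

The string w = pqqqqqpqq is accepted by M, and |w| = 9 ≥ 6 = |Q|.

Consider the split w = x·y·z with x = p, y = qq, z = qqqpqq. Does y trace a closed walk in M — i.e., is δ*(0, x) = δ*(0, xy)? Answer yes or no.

yes

Run of M on the first 3 characters of w = p q q:
  step 0: 0  (start)
  step 1: 4  (read p: 0→4)
  step 2: 3  (read q: 4→3)
  step 3: 4  (read q: 3→4)

After x (step 1): 4. After xy (step 3): 4.
They match, so y = qq drives M around a cycle from 4 back to itself; pumping y any number of times keeps M in 4 before reading z, and xyⁱz ∈ L(M) for every i ≥ 0.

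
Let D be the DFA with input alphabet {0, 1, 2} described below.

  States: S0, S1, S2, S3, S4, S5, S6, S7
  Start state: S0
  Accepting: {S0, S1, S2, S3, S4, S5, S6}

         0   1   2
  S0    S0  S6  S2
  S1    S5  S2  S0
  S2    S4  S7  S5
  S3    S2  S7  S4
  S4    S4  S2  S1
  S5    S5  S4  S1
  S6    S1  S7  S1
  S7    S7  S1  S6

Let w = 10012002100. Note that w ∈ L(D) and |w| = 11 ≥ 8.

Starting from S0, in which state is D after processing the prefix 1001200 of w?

S5

Run of D on the first 7 characters of w = 1 0 0 1 2 0 0:
  step 0: S0  (start)
  step 1: S6  (read 1: S0→S6)
  step 2: S1  (read 0: S6→S1)
  step 3: S5  (read 0: S1→S5)
  step 4: S4  (read 1: S5→S4)
  step 5: S1  (read 2: S4→S1)
  step 6: S5  (read 0: S1→S5)
  step 7: S5  (read 0: S5→S5)

After reading 7 characters, D is in state S5.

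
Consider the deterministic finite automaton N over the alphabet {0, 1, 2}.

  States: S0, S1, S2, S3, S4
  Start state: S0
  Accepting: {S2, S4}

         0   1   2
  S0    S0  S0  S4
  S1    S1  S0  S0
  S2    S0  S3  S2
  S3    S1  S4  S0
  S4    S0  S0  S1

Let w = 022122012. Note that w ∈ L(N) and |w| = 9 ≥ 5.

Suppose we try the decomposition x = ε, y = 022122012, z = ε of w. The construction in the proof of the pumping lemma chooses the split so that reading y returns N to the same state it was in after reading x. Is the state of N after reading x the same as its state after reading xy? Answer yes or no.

no

State sequence: S0 -0-> S0 -2-> S4 -2-> S1 -1-> S0 -2-> S4 -2-> S1 -0-> S1 -1-> S0 -2-> S4

After x (step 0): S0. After xy (step 9): S4.
They differ (S0 ≠ S4), so y is not a cycle from the state after x; this split is not the one the pumping-lemma construction produces, and pumping y need not keep the string in L(N).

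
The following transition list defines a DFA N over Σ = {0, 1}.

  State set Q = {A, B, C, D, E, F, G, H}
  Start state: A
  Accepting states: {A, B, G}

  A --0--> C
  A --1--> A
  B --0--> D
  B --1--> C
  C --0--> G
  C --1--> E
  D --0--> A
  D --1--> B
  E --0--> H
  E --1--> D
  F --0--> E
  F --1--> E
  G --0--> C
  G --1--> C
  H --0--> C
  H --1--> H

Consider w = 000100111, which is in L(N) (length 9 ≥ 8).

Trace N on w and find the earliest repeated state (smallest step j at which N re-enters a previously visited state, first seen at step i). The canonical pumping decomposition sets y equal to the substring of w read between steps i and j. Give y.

00

State sequence: A -0-> C -0-> G -0-> C -1-> E -0-> H -0-> C -1-> E -1-> D -1-> B
First repeat at step 3: C was already visited.

So i = 1, j = 3, giving x = w[0:1] = 0, y = w[1:3] = 00, z = w[3:9] = 100111.
Check: |xy| = 3 ≤ 8 and |y| = 2 ≥ 1. Reading y takes N from C back to C, so every xyⁱz is accepted.
Pumping length from the standard proof: p = 8 (the number of states). The repeated state found above gives |xy| = j ≤ 8 and |y| = j − i ≥ 1.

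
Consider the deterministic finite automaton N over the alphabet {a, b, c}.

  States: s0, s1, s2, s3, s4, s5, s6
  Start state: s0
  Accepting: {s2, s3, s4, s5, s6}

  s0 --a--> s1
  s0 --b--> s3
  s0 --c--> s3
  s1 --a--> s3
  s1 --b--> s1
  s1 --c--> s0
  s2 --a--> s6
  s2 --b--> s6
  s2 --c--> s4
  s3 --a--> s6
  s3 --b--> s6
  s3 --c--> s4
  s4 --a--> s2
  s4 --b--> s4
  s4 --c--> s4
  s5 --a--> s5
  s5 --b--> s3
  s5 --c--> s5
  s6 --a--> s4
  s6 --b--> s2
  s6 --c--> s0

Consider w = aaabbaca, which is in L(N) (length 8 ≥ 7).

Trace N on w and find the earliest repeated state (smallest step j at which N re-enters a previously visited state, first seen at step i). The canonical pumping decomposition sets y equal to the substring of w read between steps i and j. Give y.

Run of N on w = a a a b b a c a:
  step 0: s0  (start)
  step 1: s1  (read a: s0→s1)
  step 2: s3  (read a: s1→s3)
  step 3: s6  (read a: s3→s6)
  step 4: s2  (read b: s6→s2)
  step 5: s6  (read b: s2→s6)   ← first repeat (s6 seen earlier)
  step 6: s4  (read a: s6→s4)
  step 7: s4  (read c: s4→s4)
  step 8: s2  (read a: s4→s2)

So i = 3, j = 5, giving x = w[0:3] = aaa, y = w[3:5] = bb, z = w[5:8] = aca.
Check: |xy| = 5 ≤ 7 and |y| = 2 ≥ 1. Reading y takes N from s6 back to s6, so every xyⁱz is accepted.

bb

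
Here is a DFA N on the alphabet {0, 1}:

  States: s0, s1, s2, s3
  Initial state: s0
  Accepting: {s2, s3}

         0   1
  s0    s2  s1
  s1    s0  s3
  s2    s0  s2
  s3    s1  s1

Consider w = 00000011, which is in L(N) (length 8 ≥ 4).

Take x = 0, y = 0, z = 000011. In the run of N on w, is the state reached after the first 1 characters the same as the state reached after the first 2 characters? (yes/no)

State sequence: s0 -0-> s2 -0-> s0

After x (step 1): s2. After xy (step 2): s0.
They differ (s2 ≠ s0), so y is not a cycle from the state after x; this split is not the one the pumping-lemma construction produces, and pumping y need not keep the string in L(N).

no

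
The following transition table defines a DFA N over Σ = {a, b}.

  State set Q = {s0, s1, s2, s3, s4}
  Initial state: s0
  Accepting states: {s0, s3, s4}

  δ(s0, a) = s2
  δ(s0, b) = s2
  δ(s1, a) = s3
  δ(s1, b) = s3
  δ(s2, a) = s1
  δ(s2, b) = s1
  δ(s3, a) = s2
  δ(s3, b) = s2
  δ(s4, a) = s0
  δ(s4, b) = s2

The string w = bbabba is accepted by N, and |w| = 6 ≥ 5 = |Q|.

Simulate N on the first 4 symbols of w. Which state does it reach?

s2

State sequence: s0 -b-> s2 -b-> s1 -a-> s3 -b-> s2

After reading 4 characters, N is in state s2.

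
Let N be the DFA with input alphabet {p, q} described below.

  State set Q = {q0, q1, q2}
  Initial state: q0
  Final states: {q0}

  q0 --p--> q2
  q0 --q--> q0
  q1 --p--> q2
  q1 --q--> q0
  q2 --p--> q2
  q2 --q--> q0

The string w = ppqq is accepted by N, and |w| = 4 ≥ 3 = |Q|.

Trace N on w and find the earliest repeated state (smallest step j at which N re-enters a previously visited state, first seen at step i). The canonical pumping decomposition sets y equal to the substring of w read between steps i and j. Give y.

Run of N on w = p p q q:
  step 0: q0  (start)
  step 1: q2  (read p: q0→q2)
  step 2: q2  (read p: q2→q2)   ← first repeat (q2 seen earlier)
  step 3: q0  (read q: q2→q0)
  step 4: q0  (read q: q0→q0)

So i = 1, j = 2, giving x = w[0:1] = p, y = w[1:2] = p, z = w[2:4] = qq.
Check: |xy| = 2 ≤ 3 and |y| = 1 ≥ 1. Reading y takes N from q2 back to q2, so every xyⁱz is accepted.

p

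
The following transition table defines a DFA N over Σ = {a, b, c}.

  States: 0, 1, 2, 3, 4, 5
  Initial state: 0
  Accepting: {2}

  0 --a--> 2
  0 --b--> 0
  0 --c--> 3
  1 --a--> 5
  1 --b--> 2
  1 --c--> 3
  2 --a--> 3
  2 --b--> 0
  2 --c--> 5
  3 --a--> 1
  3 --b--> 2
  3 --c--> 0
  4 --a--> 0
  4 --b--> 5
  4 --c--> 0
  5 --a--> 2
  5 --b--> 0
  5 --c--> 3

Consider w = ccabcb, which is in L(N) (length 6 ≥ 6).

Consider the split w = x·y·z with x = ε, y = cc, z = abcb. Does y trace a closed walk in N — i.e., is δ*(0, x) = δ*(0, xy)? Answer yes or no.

yes

State sequence: 0 -c-> 3 -c-> 0

After x (step 0): 0. After xy (step 2): 0.
They match, so y = cc drives N around a cycle from 0 back to itself; pumping y any number of times keeps N in 0 before reading z, and xyⁱz ∈ L(N) for every i ≥ 0.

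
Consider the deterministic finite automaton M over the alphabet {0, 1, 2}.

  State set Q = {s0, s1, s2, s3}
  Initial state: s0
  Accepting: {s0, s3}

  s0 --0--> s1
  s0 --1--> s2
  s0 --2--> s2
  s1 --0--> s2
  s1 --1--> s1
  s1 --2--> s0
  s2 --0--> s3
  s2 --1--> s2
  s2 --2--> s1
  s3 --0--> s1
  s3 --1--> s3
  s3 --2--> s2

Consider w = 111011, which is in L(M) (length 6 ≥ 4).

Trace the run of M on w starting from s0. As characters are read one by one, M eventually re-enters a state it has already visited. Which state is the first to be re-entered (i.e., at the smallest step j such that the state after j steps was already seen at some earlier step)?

s2

Run of M on w = 1 1 1 0 1 1:
  step 0: s0  (start)
  step 1: s2  (read 1: s0→s2)
  step 2: s2  (read 1: s2→s2)   ← first repeat (s2 seen earlier)
  step 3: s2  (read 1: s2→s2)
  step 4: s3  (read 0: s2→s3)
  step 5: s3  (read 1: s3→s3)
  step 6: s3  (read 1: s3→s3)

The earliest repeat is at step j = 2: M is in s2, which it already visited at step i = 1.
Pumping length from the standard proof: p = 4 (the number of states). The repeated state found above gives |xy| = j ≤ 4 and |y| = j − i ≥ 1.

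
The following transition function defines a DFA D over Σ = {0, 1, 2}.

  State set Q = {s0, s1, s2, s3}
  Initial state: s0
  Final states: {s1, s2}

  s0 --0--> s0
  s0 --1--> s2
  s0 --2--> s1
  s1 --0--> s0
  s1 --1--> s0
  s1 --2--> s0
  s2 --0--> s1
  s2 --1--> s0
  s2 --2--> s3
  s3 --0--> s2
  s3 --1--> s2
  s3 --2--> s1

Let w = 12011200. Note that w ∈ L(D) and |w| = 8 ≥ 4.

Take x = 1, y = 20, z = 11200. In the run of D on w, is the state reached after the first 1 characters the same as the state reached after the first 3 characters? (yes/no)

Run of D on the first 3 characters of w = 1 2 0:
  step 0: s0  (start)
  step 1: s2  (read 1: s0→s2)
  step 2: s3  (read 2: s2→s3)
  step 3: s2  (read 0: s3→s2)

After x (step 1): s2. After xy (step 3): s2.
They match, so y = 20 drives D around a cycle from s2 back to itself; pumping y any number of times keeps D in s2 before reading z, and xyⁱz ∈ L(D) for every i ≥ 0.

yes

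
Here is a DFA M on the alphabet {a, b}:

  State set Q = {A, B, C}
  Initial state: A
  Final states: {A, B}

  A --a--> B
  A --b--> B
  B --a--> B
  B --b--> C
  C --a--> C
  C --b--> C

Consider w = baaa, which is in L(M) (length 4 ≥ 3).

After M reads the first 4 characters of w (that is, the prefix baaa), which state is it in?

Run of M on the first 4 characters of w = b a a a:
  step 0: A  (start)
  step 1: B  (read b: A→B)
  step 2: B  (read a: B→B)
  step 3: B  (read a: B→B)
  step 4: B  (read a: B→B)

After reading 4 characters, M is in state B.

B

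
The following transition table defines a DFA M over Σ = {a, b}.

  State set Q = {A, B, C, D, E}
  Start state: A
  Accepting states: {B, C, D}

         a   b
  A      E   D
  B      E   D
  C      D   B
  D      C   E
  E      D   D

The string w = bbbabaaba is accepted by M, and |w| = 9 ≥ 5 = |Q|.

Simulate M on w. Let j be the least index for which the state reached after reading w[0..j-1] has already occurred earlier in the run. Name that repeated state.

Run of M on w = b b b a b a a b a:
  step 0: A  (start)
  step 1: D  (read b: A→D)
  step 2: E  (read b: D→E)
  step 3: D  (read b: E→D)   ← first repeat (D seen earlier)
  step 4: C  (read a: D→C)
  step 5: B  (read b: C→B)
  step 6: E  (read a: B→E)
  step 7: D  (read a: E→D)
  step 8: E  (read b: D→E)
  step 9: D  (read a: E→D)

The earliest repeat is at step j = 3: M is in D, which it already visited at step i = 1.

D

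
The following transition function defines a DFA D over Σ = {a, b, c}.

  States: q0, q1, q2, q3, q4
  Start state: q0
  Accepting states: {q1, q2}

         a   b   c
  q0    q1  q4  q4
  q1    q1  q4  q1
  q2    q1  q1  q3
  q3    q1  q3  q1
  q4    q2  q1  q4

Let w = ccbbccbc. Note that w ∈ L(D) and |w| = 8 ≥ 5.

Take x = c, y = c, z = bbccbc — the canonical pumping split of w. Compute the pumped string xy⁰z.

cbbccbc

xy⁰z = xz = c·bbccbc = cbbccbc.
Reading y = c takes D from q4 back to q4, so after x the machine is still in q4, and z then leads to the accepting state q1. Hence cbbccbc ∈ L(D).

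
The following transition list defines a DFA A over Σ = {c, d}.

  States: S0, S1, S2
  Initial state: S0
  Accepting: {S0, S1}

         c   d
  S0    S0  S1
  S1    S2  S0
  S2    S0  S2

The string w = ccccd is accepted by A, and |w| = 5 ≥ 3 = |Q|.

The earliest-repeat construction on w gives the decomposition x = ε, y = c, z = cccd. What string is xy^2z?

cccccd

xy^2z = ε·c·c·cccd = cccccd.
Reading y = c takes A from S0 back to S0, so after x·y·y the machine is still in S0, and z then leads to the accepting state S1. Hence cccccd ∈ L(A).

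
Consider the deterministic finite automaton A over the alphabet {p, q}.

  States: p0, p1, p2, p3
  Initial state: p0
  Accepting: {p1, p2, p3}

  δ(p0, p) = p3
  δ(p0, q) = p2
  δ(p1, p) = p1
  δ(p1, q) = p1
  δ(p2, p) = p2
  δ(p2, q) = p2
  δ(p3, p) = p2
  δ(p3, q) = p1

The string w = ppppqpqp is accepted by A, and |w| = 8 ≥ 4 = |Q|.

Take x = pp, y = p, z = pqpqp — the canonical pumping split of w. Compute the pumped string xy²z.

pppppqpqp

xy^2z = pp·p·p·pqpqp = pppppqpqp.
Reading y = p takes A from p2 back to p2, so after x·y·y the machine is still in p2, and z then leads to the accepting state p2. Hence pppppqpqp ∈ L(A).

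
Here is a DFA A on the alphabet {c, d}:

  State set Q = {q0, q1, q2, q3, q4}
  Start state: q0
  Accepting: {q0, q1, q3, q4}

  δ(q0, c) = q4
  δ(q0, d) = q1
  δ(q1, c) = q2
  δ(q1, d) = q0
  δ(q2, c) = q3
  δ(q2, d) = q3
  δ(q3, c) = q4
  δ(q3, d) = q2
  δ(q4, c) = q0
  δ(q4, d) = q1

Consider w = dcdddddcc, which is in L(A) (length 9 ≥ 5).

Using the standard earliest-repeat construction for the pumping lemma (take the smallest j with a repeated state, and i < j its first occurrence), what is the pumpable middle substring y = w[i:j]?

dd

Run of A on w = d c d d d d d c c:
  step 0: q0  (start)
  step 1: q1  (read d: q0→q1)
  step 2: q2  (read c: q1→q2)
  step 3: q3  (read d: q2→q3)
  step 4: q2  (read d: q3→q2)   ← first repeat (q2 seen earlier)
  step 5: q3  (read d: q2→q3)
  step 6: q2  (read d: q3→q2)
  step 7: q3  (read d: q2→q3)
  step 8: q4  (read c: q3→q4)
  step 9: q0  (read c: q4→q0)

So i = 2, j = 4, giving x = w[0:2] = dc, y = w[2:4] = dd, z = w[4:9] = dddcc.
Check: |xy| = 4 ≤ 5 and |y| = 2 ≥ 1. Reading y takes A from q2 back to q2, so every xyⁱz is accepted.
Since A has 5 states, any run of length ≥ 5 visits 5+1 states, so by pigeonhole some state repeats within the first 5 steps — that repeat gives the pumpable loop.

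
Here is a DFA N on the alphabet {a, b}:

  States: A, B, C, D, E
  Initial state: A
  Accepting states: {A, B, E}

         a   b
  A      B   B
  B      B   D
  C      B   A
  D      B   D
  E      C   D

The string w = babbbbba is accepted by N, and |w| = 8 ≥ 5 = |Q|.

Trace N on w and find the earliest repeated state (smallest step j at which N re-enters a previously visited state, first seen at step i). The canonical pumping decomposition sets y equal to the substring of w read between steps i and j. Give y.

Run of N on w = b a b b b b b a:
  step 0: A  (start)
  step 1: B  (read b: A→B)
  step 2: B  (read a: B→B)   ← first repeat (B seen earlier)
  step 3: D  (read b: B→D)
  step 4: D  (read b: D→D)
  step 5: D  (read b: D→D)
  step 6: D  (read b: D→D)
  step 7: D  (read b: D→D)
  step 8: B  (read a: D→B)

So i = 1, j = 2, giving x = w[0:1] = b, y = w[1:2] = a, z = w[2:8] = bbbbba.
Check: |xy| = 2 ≤ 5 and |y| = 1 ≥ 1. Reading y takes N from B back to B, so every xyⁱz is accepted.

a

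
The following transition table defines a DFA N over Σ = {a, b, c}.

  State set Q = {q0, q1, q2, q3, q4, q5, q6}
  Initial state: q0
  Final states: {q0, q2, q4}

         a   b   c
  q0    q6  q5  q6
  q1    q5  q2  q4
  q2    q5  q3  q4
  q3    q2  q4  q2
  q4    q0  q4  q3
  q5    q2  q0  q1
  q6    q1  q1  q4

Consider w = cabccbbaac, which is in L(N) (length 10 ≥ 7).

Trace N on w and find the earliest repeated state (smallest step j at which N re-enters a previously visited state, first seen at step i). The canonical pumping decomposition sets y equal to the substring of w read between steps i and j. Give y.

cb

State sequence: q0 -c-> q6 -a-> q1 -b-> q2 -c-> q4 -c-> q3 -b-> q4 -b-> q4 -a-> q0 -a-> q6 -c-> q4
First repeat at step 6: q4 was already visited.

So i = 4, j = 6, giving x = w[0:4] = cabc, y = w[4:6] = cb, z = w[6:10] = baac.
Check: |xy| = 6 ≤ 7 and |y| = 2 ≥ 1. Reading y takes N from q4 back to q4, so every xyⁱz is accepted.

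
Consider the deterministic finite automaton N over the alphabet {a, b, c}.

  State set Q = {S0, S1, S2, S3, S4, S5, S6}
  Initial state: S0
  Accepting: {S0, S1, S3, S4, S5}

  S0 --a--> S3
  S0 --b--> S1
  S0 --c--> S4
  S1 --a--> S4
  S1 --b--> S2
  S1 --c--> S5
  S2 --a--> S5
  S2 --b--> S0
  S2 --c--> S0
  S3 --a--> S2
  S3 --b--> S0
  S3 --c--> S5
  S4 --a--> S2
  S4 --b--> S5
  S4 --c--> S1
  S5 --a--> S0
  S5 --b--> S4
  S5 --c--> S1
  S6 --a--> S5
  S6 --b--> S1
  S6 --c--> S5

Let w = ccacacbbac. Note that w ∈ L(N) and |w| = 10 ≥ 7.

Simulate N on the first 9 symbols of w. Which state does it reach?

S3

State sequence: S0 -c-> S4 -c-> S1 -a-> S4 -c-> S1 -a-> S4 -c-> S1 -b-> S2 -b-> S0 -a-> S3

After reading 9 characters, N is in state S3.
(This kind of state-tracing is the core of the pumping-lemma construction: with 7 states, pigeonhole forces a repeat within the first 7 steps.)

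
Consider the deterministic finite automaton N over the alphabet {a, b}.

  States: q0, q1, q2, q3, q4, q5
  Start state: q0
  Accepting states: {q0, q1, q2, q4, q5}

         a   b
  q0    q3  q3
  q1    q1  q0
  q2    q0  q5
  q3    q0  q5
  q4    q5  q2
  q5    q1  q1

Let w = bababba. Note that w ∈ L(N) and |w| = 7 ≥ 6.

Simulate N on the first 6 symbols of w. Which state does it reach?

q5

State sequence: q0 -b-> q3 -a-> q0 -b-> q3 -a-> q0 -b-> q3 -b-> q5

After reading 6 characters, N is in state q5.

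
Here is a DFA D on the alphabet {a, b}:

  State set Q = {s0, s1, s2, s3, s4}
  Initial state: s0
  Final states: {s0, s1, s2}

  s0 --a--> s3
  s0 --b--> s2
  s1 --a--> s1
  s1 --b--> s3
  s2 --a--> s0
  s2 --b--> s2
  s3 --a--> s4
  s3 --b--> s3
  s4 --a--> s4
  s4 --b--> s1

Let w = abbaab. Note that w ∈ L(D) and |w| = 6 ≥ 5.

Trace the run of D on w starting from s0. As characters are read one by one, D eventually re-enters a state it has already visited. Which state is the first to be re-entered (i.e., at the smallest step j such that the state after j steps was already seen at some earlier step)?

s3

State sequence: s0 -a-> s3 -b-> s3 -b-> s3 -a-> s4 -a-> s4 -b-> s1
First repeat at step 2: s3 was already visited.

The earliest repeat is at step j = 2: D is in s3, which it already visited at step i = 1.
Pumping length from the standard proof: p = 5 (the number of states). The repeated state found above gives |xy| = j ≤ 5 and |y| = j − i ≥ 1.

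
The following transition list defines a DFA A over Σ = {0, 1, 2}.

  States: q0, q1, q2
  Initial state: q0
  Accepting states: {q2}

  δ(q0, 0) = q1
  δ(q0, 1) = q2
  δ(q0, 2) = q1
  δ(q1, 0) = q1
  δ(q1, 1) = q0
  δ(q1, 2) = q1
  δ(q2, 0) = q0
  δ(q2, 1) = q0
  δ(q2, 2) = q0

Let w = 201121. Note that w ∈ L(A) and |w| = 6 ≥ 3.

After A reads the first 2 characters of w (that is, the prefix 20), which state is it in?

State sequence: q0 -2-> q1 -0-> q1

After reading 2 characters, A is in state q1.

q1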